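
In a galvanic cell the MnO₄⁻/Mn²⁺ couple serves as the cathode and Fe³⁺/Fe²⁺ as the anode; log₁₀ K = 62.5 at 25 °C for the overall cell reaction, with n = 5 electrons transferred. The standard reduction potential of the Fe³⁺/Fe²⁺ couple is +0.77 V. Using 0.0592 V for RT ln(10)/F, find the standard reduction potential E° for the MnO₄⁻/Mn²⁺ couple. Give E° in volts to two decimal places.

E°cell = (0.0592/n)·log K = (0.0592/5)(62.5) = +0.740 V.
Since MnO₄⁻/Mn²⁺ is the cathode and Fe³⁺/Fe²⁺ the anode, E°cell = E°(MnO₄⁻/Mn²⁺) − E°(Fe³⁺/Fe²⁺).
So E°(MnO₄⁻/Mn²⁺) = E°cell + E°(Fe³⁺/Fe²⁺) = +0.740 + (+0.77) = +1.51 V.

+1.51 V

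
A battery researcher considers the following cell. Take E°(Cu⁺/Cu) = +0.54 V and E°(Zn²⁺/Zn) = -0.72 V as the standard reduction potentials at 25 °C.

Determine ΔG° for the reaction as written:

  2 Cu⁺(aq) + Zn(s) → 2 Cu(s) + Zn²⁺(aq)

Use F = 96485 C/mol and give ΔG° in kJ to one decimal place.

-243.1 kJ

As written, Cu⁺/Cu is reduced (cathode) and Zn²⁺/Zn is oxidised (anode), so E°cell = (+0.54) − (-0.72) = +1.26 V.
Balancing electrons gives n = 2.
ΔG° = −nFE° = −(2)(96485)(+1.26) = -243,142 J = -243.1 kJ.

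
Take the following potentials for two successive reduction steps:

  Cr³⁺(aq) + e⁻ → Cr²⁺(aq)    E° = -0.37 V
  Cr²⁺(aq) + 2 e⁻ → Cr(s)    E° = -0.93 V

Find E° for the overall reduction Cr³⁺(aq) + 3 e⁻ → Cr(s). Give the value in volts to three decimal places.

Since ΔG° = −nFE° is additive over sequential reductions, n₃E°₃ = n₁E°₁ + n₂E°₂.
E°₃ = (1×-0.37 + 2×-0.93) / 3 = (-2.230) / 3 = -0.743 V.
E° values themselves are not directly additive — weighting by electron count is essential.

-0.743 V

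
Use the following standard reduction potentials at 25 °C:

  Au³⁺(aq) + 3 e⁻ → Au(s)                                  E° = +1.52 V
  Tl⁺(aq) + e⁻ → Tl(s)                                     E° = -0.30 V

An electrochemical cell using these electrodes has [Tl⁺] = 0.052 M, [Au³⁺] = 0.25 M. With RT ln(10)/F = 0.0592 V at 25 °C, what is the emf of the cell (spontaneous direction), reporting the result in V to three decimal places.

+1.884 V

Au³⁺/Au is the cathode (higher E°), Tl⁺/Tl the anode: E°cell = +1.52 − (-0.30) = +1.82 V, n = 3.
Overall: Au³⁺(aq) + 3 Tl(s) → Au(s) + 3 Tl⁺(aq)
Q = [Tl⁺]^3 / ([Au³⁺]); log Q = -3.250.
E = E° − (0.0592/n) log Q = +1.82 − (0.0592/3)(-3.250) = +1.884 V.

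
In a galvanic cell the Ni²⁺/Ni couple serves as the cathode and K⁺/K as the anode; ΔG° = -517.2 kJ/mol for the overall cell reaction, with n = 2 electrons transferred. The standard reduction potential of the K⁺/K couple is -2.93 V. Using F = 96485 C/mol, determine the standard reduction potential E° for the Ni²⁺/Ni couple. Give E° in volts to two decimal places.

-0.25 V

E°cell = −ΔG°/(nF) = −(-517.2×10³)/((2)(96485)) = +2.680 V.
Since Ni²⁺/Ni is the cathode and K⁺/K the anode, E°cell = E°(Ni²⁺/Ni) − E°(K⁺/K).
So E°(Ni²⁺/Ni) = E°cell + E°(K⁺/K) = +2.680 + (-2.93) = -0.25 V.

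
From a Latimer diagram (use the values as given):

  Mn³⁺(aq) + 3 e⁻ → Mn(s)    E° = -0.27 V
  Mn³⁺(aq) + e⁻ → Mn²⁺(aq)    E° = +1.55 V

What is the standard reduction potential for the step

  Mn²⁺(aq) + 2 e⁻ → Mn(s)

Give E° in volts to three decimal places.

-1.180 V

Sequential free energies add, so n₃E°₃ = n₁E°₁ + n₂E°₂.
With n₃ = 3, and the known step contributing 1×(+1.55) V, the unknown satisfies 2·E° = 3×(-0.27) − 1×(+1.55) = -2.360.
E° = -2.360 / 2 = -1.180 V.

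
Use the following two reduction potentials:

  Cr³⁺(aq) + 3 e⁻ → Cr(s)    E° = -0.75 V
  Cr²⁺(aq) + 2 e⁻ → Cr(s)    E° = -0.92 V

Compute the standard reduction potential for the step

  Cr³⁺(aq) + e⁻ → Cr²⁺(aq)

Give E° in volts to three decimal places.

Sequential free energies add, so n₃E°₃ = n₁E°₁ + n₂E°₂.
With n₃ = 3, and the known step contributing 2×(-0.92) V, the unknown satisfies 1·E° = 3×(-0.75) − 2×(-0.92) = -0.410.
E° = -0.410 / 1 = -0.410 V.

-0.410 V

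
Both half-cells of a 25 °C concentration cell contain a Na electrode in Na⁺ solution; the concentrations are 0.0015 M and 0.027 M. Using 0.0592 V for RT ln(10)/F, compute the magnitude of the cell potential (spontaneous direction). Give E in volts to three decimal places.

+0.074 V

For a concentration cell E°cell = 0. The 0.027 M side is the cathode (reduction is favoured where [Na⁺] is higher).
With n = 1, E = −(0.0592/1) log([Na⁺]ₐₙ/[Na⁺]꜀ₐₜ) = −(0.0592/1) log(0.0015/0.027) = −(0.0592/1)(-1.255) = +0.074 V.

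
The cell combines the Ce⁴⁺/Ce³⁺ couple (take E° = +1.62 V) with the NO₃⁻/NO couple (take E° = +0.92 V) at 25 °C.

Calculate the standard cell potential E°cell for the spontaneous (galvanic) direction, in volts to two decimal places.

The Ce⁴⁺/Ce³⁺ couple has the higher reduction potential, so it is the cathode; NO₃⁻/NO is oxidised at the anode.
E°cell = E°(cathode) − E°(anode) = (+1.62) − (+0.92) = +0.70 V.

+0.70 V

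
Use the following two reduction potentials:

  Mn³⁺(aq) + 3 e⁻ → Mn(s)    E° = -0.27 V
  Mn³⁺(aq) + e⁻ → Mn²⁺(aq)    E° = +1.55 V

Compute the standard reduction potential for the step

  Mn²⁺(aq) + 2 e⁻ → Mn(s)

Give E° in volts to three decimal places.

-1.180 V

Sequential free energies add, so n₃E°₃ = n₁E°₁ + n₂E°₂.
With n₃ = 3, and the known step contributing 1×(+1.55) V, the unknown satisfies 2·E° = 3×(-0.27) − 1×(+1.55) = -2.360.
E° = -2.360 / 2 = -1.180 V.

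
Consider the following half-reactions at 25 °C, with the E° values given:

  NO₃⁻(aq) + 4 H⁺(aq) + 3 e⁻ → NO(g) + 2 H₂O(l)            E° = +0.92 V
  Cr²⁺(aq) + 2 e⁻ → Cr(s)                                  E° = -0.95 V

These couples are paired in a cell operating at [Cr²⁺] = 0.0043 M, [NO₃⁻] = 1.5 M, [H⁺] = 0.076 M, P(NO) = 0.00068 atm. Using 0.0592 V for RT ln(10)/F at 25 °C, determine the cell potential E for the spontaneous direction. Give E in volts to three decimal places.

NO₃⁻/NO is the cathode (higher E°), Cr²⁺/Cr the anode: E°cell = +0.92 − (-0.95) = +1.87 V, n = 6.
Overall: 2 NO₃⁻(aq) + 8 H⁺(aq) + 3 Cr(s) → 2 NO(g) + 4 H₂O(l) + 3 Cr²⁺(aq)
Q = P(NO)^2·[Cr²⁺]^3 / ([NO₃⁻]^2·[H⁺]^8); log Q = -4.833.
E = E° − (0.0592/n) log Q = +1.87 − (0.0592/6)(-4.833) = +1.918 V.

+1.918 V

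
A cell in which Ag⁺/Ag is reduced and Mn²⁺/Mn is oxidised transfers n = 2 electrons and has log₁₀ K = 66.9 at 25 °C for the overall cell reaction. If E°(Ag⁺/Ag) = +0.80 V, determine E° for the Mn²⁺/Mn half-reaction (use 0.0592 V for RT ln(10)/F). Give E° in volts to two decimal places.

E°cell = (0.0592/n)·log K = (0.0592/2)(66.9) = +1.980 V.
Since Ag⁺/Ag is the cathode and Mn²⁺/Mn the anode, E°cell = E°(Ag⁺/Ag) − E°(Mn²⁺/Mn).
So E°(Mn²⁺/Mn) = E°(Ag⁺/Ag) − E°cell = (+0.80) − (+1.980) = -1.18 V.

-1.18 V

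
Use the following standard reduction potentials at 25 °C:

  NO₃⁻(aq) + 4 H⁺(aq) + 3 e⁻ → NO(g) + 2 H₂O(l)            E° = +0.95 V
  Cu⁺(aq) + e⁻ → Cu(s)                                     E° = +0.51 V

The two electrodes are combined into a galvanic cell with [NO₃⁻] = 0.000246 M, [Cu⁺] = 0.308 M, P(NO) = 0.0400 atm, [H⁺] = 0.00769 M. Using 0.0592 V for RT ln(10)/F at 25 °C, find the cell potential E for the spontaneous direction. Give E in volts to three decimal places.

NO₃⁻/NO is the cathode (higher E°), Cu⁺/Cu the anode: E°cell = +0.95 − (+0.51) = +0.44 V, n = 3.
Overall: NO₃⁻(aq) + 4 H⁺(aq) + 3 Cu(s) → NO(g) + 2 H₂O(l) + 3 Cu⁺(aq)
Q = P(NO)·[Cu⁺]^3 / ([NO₃⁻]·[H⁺]^4); log Q = 9.133.
E = E° − (0.0592/n) log Q = +0.44 − (0.0592/3)(9.133) = +0.260 V.

+0.260 V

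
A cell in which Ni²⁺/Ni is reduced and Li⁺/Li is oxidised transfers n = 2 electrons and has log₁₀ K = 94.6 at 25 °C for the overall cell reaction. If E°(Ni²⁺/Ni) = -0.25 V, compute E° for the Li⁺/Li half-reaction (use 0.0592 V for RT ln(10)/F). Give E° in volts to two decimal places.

E°cell = (0.0592/n)·log K = (0.0592/2)(94.6) = +2.800 V.
Since Ni²⁺/Ni is the cathode and Li⁺/Li the anode, E°cell = E°(Ni²⁺/Ni) − E°(Li⁺/Li).
So E°(Li⁺/Li) = E°(Ni²⁺/Ni) − E°cell = (-0.25) − (+2.800) = -3.05 V.

-3.05 V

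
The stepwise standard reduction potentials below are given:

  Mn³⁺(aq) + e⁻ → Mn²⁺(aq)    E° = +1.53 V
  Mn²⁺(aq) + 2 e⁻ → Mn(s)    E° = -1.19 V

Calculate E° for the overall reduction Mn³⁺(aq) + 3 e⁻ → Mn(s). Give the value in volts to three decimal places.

Adding the free-energy changes (−nFE°) of the two steps gives −n₃FE°₃ = −n₁FE°₁ − n₂FE°₂.
E°₃ = (1×+1.53 + 2×-1.19) / 3 = (-0.850) / 3 = -0.283 V.

-0.283 V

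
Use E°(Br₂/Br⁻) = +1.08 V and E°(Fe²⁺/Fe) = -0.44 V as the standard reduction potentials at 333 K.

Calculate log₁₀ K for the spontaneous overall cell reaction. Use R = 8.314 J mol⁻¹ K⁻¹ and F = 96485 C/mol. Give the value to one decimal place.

Cathode: Br₂/Br⁻; anode: Fe²⁺/Fe. E°cell = (+1.08) − (-0.44) = +1.52 V, with n = 2.
ΔG° = −nFE° = −RT ln K, so ln K = nFE°/(RT) = (2)(96485)(+1.52) / ((8.314)(333)) = 105.945.
log₁₀ K = 105.945 / ln 10 = 46.0.

46.0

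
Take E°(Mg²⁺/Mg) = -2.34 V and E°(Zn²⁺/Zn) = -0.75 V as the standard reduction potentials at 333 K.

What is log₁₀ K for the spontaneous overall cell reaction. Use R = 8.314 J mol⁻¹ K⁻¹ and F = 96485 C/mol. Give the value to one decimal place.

48.1

Cathode: Zn²⁺/Zn; anode: Mg²⁺/Mg. E°cell = (-0.75) − (-2.34) = +1.59 V, with n = 2.
ΔG° = −nFE° = −RT ln K, so ln K = nFE°/(RT) = (2)(96485)(+1.59) / ((8.314)(333)) = 110.824.
log₁₀ K = 110.824 / ln 10 = 48.1.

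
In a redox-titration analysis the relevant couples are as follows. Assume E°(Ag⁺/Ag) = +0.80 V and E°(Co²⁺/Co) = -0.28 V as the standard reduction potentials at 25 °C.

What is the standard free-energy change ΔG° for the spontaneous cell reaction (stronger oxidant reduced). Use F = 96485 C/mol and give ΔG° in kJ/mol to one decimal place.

-208.4 kJ/mol

Ag⁺/Ag (E° = +0.80 V) is the cathode; Co²⁺/Co (E° = -0.28 V) is the anode, so E°cell = +1.08 V.
Balancing electrons gives n = 2 (lcm of 1 and 2).
ΔG° = −nFE° = −(2)(96485)(+1.08) = -208,408 J = -208.4 kJ/mol.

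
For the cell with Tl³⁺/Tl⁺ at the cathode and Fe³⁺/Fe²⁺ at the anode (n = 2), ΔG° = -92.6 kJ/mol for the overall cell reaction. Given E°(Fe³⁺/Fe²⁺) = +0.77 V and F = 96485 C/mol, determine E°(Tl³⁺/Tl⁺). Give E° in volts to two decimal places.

E°cell = −ΔG°/(nF) = −(-92.6×10³)/((2)(96485)) = +0.480 V.
Since Tl³⁺/Tl⁺ is the cathode and Fe³⁺/Fe²⁺ the anode, E°cell = E°(Tl³⁺/Tl⁺) − E°(Fe³⁺/Fe²⁺).
So E°(Tl³⁺/Tl⁺) = E°cell + E°(Fe³⁺/Fe²⁺) = +0.480 + (+0.77) = +1.25 V.

+1.25 V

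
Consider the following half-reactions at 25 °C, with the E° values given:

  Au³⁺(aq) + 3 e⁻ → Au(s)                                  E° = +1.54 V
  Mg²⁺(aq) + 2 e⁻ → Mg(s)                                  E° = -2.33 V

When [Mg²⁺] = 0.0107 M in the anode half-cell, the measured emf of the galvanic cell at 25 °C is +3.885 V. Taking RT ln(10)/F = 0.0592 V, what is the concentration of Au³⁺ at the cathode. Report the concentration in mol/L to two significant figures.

Au³⁺/Au is the cathode, Mg²⁺/Mg the anode: E°cell = +3.87 V, n = 6.
Overall reaction: 2 Au³⁺(aq) + 3 Mg(s) → 2 Au(s) + 3 Mg²⁺(aq); Q = [Mg²⁺]^3/[Au³⁺]^2.
From E = E° − (0.0592/n) log Q: log Q = (E° − E)·n/0.0592 = (+3.87 − (+3.885))·6/0.0592 = -1.5203.
So 2·log[Au³⁺] = 3·log(0.0107) − log Q = -5.9118 − (-1.5203) = -4.3915; log[Au³⁺] = -4.3915 / 2 = -2.1957; [Au³⁺] = 10^(-2.1957) ≈ 0.0064 M.

0.0064 M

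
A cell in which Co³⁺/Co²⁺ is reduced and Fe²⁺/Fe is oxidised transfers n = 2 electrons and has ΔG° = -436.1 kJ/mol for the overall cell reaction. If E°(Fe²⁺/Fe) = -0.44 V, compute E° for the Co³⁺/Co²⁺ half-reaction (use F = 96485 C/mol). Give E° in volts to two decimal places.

+1.82 V

E°cell = −ΔG°/(nF) = −(-436.1×10³)/((2)(96485)) = +2.260 V.
Since Co³⁺/Co²⁺ is the cathode and Fe²⁺/Fe the anode, E°cell = E°(Co³⁺/Co²⁺) − E°(Fe²⁺/Fe).
So E°(Co³⁺/Co²⁺) = E°cell + E°(Fe²⁺/Fe) = +2.260 + (-0.44) = +1.82 V.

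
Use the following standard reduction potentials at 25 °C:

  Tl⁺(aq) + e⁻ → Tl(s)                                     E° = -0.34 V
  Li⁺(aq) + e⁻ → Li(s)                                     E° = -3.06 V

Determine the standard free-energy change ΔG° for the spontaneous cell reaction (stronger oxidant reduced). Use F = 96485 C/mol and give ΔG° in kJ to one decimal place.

Tl⁺/Tl (E° = -0.34 V) is the cathode; Li⁺/Li (E° = -3.06 V) is the anode, so E°cell = +2.72 V.
Balancing electrons gives n = 1 (lcm of 1 and 1).
ΔG° = −nFE° = −(1)(96485)(+2.72) = -262,439 J = -262.4 kJ.

-262.4 kJ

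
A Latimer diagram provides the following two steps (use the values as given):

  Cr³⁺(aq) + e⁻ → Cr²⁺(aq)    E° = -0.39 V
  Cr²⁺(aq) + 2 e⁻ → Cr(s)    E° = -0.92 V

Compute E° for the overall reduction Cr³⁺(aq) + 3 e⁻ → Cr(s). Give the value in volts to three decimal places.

-0.743 V

Adding the free-energy changes (−nFE°) of the two steps gives −n₃FE°₃ = −n₁FE°₁ − n₂FE°₂.
E°₃ = (1×-0.39 + 2×-0.92) / 3 = (-2.230) / 3 = -0.743 V.
Simply averaging or adding the two E° values would be wrong; the electron-weighted sum is required.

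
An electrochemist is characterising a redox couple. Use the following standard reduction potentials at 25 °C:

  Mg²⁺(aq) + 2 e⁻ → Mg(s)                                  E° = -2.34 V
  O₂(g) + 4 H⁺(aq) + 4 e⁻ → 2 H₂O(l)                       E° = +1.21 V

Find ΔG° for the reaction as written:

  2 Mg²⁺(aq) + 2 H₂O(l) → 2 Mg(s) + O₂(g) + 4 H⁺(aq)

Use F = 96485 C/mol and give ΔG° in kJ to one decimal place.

As written, Mg²⁺/Mg is reduced (cathode) and O₂/H₂O is oxidised (anode), so E°cell = (-2.34) − (+1.21) = -3.55 V.
Balancing electrons gives n = 4.
ΔG° = −nFE° = −(4)(96485)(-3.55) = 1,370,087 J = +1370.1 kJ.

+1370.1 kJ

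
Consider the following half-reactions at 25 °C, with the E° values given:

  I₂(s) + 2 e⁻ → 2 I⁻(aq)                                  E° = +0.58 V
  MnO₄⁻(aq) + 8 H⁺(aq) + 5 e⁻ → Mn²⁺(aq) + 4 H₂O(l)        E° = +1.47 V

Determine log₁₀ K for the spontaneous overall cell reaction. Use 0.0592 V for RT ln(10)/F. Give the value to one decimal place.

Cathode: MnO₄⁻/Mn²⁺; anode: I₂/I⁻. E°cell = +0.89 V, n = 10.
log K = nE°cell / 0.0592 = (10)(+0.89) / 0.0592 = 150.3.

150.3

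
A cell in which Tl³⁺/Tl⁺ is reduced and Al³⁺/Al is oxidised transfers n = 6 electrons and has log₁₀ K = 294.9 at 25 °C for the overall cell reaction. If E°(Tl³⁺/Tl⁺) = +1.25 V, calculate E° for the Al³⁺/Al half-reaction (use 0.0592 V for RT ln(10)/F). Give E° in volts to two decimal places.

E°cell = (0.0592/n)·log K = (0.0592/6)(294.9) = +2.910 V.
Since Tl³⁺/Tl⁺ is the cathode and Al³⁺/Al the anode, E°cell = E°(Tl³⁺/Tl⁺) − E°(Al³⁺/Al).
So E°(Al³⁺/Al) = E°(Tl³⁺/Tl⁺) − E°cell = (+1.25) − (+2.910) = -1.66 V.

-1.66 V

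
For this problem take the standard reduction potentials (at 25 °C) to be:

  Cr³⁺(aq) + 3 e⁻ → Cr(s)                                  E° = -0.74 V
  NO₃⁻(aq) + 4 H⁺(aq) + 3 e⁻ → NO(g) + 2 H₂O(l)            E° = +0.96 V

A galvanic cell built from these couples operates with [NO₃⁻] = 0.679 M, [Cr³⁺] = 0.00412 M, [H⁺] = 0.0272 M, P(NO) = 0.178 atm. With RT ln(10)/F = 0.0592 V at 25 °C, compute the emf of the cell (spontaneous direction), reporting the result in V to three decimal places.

NO₃⁻/NO is the cathode (higher E°), Cr³⁺/Cr the anode: E°cell = +0.96 − (-0.74) = +1.70 V, n = 3.
Overall: NO₃⁻(aq) + 4 H⁺(aq) + Cr(s) → NO(g) + 2 H₂O(l) + Cr³⁺(aq)
Q = P(NO)·[Cr³⁺] / ([NO₃⁻]·[H⁺]^4); log Q = 3.295.
E = E° − (0.0592/n) log Q = +1.70 − (0.0592/3)(3.295) = +1.635 V.

+1.635 V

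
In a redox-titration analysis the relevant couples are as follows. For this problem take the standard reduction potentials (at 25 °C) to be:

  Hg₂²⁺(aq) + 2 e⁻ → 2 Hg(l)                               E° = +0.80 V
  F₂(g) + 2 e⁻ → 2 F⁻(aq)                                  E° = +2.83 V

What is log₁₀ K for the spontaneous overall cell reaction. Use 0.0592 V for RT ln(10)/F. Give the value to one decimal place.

68.6

Cathode: F₂/F⁻; anode: Hg₂²⁺/Hg. E°cell = +2.03 V, n = 2.
log K = nE°cell / 0.0592 = (2)(+2.03) / 0.0592 = 68.6.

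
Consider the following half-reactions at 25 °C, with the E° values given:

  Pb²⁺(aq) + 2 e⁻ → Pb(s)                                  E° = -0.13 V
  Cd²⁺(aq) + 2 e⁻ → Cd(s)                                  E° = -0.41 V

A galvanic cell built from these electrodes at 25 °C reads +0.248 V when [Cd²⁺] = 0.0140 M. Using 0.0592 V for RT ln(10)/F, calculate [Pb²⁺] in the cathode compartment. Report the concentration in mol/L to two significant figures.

0.0012 M

Pb²⁺/Pb is the cathode, Cd²⁺/Cd the anode: E°cell = +0.28 V, n = 2.
Overall reaction: Pb²⁺(aq) + Cd(s) → Pb(s) + Cd²⁺(aq); Q = [Cd²⁺]^1/[Pb²⁺]^1.
From E = E° − (0.0592/n) log Q: log Q = (E° − E)·n/0.0592 = (+0.28 − (+0.248))·2/0.0592 = 1.0811.
So 1·log[Pb²⁺] = 1·log(0.014) − log Q = -1.8539 − (1.0811) = -2.9350; [Pb²⁺] = 10^(-2.9350) ≈ 0.0012 M.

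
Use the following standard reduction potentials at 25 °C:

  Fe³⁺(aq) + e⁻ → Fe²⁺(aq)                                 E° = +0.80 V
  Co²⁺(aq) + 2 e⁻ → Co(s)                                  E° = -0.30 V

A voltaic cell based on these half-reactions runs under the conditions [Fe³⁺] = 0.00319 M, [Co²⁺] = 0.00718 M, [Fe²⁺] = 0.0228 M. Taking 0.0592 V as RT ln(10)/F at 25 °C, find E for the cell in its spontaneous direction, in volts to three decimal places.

Fe³⁺/Fe²⁺ is the cathode (higher E°), Co²⁺/Co the anode: E°cell = +0.80 − (-0.30) = +1.10 V, n = 2.
Overall: 2 Fe³⁺(aq) + Co(s) → 2 Fe²⁺(aq) + Co²⁺(aq)
Q = [Fe²⁺]^2·[Co²⁺] / ([Fe³⁺]^2); log Q = -0.436.
E = E° − (0.0592/n) log Q = +1.10 − (0.0592/2)(-0.436) = +1.113 V.

+1.113 V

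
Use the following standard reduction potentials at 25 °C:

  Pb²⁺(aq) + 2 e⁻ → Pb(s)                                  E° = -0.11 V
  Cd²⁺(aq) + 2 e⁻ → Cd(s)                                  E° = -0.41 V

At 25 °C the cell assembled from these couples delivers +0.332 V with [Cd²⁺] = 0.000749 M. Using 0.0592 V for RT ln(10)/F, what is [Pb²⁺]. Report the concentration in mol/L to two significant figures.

0.0090 M

Pb²⁺/Pb is the cathode, Cd²⁺/Cd the anode: E°cell = +0.30 V, n = 2.
Overall reaction: Pb²⁺(aq) + Cd(s) → Pb(s) + Cd²⁺(aq); Q = [Cd²⁺]^1/[Pb²⁺]^1.
From E = E° − (0.0592/n) log Q: log Q = (E° − E)·n/0.0592 = (+0.30 − (+0.332))·2/0.0592 = -1.0811.
So 1·log[Pb²⁺] = 1·log(0.000749) − log Q = -3.1255 − (-1.0811) = -2.0444; [Pb²⁺] = 10^(-2.0444) ≈ 0.0090 M.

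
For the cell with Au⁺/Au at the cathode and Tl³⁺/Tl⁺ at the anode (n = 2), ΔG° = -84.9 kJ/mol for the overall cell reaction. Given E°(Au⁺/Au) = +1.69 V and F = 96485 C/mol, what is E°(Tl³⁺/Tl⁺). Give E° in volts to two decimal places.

E°cell = −ΔG°/(nF) = −(-84.9×10³)/((2)(96485)) = +0.440 V.
Since Au⁺/Au is the cathode and Tl³⁺/Tl⁺ the anode, E°cell = E°(Au⁺/Au) − E°(Tl³⁺/Tl⁺).
So E°(Tl³⁺/Tl⁺) = E°(Au⁺/Au) − E°cell = (+1.69) − (+0.440) = +1.25 V.

+1.25 V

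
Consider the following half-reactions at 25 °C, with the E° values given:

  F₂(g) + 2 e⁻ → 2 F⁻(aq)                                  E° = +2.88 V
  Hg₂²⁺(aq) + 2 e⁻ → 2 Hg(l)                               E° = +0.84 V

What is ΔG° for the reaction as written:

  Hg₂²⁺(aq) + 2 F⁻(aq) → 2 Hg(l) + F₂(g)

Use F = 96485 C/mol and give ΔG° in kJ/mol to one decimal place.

+393.7 kJ/mol

As written, Hg₂²⁺/Hg is reduced (cathode) and F₂/F⁻ is oxidised (anode), so E°cell = (+0.84) − (+2.88) = -2.04 V.
Balancing electrons gives n = 2.
ΔG° = −nFE° = −(2)(96485)(-2.04) = 393,659 J = +393.7 kJ/mol.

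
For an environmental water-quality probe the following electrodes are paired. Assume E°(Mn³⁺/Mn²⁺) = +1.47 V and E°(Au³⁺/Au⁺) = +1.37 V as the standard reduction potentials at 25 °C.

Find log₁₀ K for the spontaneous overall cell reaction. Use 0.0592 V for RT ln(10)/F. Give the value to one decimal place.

Cathode: Mn³⁺/Mn²⁺; anode: Au³⁺/Au⁺. E°cell = +0.10 V, n = 2.
log K = nE°cell / 0.0592 = (2)(+0.10) / 0.0592 = 3.4.

3.4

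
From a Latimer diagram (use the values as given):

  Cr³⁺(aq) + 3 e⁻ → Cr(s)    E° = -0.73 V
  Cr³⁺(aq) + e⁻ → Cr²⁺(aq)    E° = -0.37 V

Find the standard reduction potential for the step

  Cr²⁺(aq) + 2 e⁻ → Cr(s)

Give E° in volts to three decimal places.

Sequential free energies add, so n₃E°₃ = n₁E°₁ + n₂E°₂.
With n₃ = 3, and the known step contributing 1×(-0.37) V, the unknown satisfies 2·E° = 3×(-0.73) − 1×(-0.37) = -1.820.
E° = -1.820 / 2 = -0.910 V.

-0.910 V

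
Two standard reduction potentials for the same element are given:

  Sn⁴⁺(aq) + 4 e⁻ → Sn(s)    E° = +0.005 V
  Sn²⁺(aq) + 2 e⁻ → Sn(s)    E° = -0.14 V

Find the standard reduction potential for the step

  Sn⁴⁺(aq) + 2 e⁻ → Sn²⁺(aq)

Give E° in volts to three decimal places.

Sequential free energies add, so n₃E°₃ = n₁E°₁ + n₂E°₂.
With n₃ = 4, and the known step contributing 2×(-0.14) V, the unknown satisfies 2·E° = 4×(+0.005) − 2×(-0.14) = +0.300.
E° = +0.300 / 2 = +0.150 V.

+0.150 V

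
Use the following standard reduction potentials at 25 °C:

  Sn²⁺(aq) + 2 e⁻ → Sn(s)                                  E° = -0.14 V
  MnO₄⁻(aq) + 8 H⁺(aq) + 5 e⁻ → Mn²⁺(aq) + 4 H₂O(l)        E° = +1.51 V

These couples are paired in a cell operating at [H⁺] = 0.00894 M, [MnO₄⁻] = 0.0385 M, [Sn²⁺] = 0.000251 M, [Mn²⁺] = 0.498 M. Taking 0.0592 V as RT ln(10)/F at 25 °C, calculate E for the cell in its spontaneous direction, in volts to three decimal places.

MnO₄⁻/Mn²⁺ is the cathode (higher E°), Sn²⁺/Sn the anode: E°cell = +1.51 − (-0.14) = +1.65 V, n = 10.
Overall: 2 MnO₄⁻(aq) + 16 H⁺(aq) + 5 Sn(s) → 2 Mn²⁺(aq) + 8 H₂O(l) + 5 Sn²⁺(aq)
Q = [Mn²⁺]^2·[Sn²⁺]^5 / ([MnO₄⁻]^2·[H⁺]^16); log Q = 17.001.
E = E° − (0.0592/n) log Q = +1.65 − (0.0592/10)(17.001) = +1.549 V.

+1.549 V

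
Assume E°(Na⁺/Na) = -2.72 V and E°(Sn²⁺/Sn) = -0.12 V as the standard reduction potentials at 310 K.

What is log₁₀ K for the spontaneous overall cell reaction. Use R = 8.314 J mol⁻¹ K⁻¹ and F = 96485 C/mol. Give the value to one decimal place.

Cathode: Sn²⁺/Sn; anode: Na⁺/Na. E°cell = (-0.12) − (-2.72) = +2.60 V, with n = 2.
ΔG° = −nFE° = −RT ln K, so ln K = nFE°/(RT) = (2)(96485)(+2.60) / ((8.314)(310)) = 194.667.
log₁₀ K = 194.667 / ln 10 = 84.5.

84.5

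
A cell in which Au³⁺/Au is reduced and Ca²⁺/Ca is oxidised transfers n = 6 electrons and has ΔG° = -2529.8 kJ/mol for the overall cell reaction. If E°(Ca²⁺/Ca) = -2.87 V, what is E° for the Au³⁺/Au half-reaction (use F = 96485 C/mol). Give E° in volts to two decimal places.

+1.50 V

E°cell = −ΔG°/(nF) = −(-2529.8×10³)/((6)(96485)) = +4.370 V.
Since Au³⁺/Au is the cathode and Ca²⁺/Ca the anode, E°cell = E°(Au³⁺/Au) − E°(Ca²⁺/Ca).
So E°(Au³⁺/Au) = E°cell + E°(Ca²⁺/Ca) = +4.370 + (-2.87) = +1.50 V.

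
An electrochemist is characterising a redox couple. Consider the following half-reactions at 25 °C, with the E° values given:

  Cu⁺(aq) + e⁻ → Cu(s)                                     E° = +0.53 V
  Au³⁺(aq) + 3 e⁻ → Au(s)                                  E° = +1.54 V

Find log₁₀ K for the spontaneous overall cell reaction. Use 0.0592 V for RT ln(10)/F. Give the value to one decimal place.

Cathode: Au³⁺/Au; anode: Cu⁺/Cu. E°cell = +1.01 V, n = 3.
log K = nE°cell / 0.0592 = (3)(+1.01) / 0.0592 = 51.2.

51.2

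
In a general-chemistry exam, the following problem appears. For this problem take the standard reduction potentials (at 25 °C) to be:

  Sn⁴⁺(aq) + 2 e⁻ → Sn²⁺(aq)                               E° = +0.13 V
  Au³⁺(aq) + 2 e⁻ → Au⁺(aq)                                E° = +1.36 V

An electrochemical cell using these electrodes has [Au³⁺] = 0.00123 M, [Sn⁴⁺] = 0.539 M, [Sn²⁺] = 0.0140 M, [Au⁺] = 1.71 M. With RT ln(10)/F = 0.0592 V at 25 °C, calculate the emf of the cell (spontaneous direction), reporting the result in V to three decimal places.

+1.090 V

Au³⁺/Au⁺ is the cathode (higher E°), Sn⁴⁺/Sn²⁺ the anode: E°cell = +1.36 − (+0.13) = +1.23 V, n = 2.
Overall: Au³⁺(aq) + Sn²⁺(aq) → Au⁺(aq) + Sn⁴⁺(aq)
Q = [Au⁺]·[Sn⁴⁺] / ([Au³⁺]·[Sn²⁺]); log Q = 4.729.
E = E° − (0.0592/n) log Q = +1.23 − (0.0592/2)(4.729) = +1.090 V.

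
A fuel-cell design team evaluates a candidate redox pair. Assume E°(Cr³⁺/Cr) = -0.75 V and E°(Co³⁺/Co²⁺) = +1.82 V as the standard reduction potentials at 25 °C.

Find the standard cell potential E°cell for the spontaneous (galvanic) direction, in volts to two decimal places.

+2.57 V

The Co³⁺/Co²⁺ couple has the higher reduction potential, so it is the cathode; Cr³⁺/Cr is oxidised at the anode.
E°cell = E°(cathode) − E°(anode) = (+1.82) − (-0.75) = +2.57 V.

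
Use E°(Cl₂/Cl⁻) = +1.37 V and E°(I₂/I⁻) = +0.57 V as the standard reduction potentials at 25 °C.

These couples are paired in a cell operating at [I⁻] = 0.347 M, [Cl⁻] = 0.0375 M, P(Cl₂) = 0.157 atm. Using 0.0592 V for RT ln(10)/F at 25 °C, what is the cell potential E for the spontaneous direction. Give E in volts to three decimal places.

Cl₂/Cl⁻ is the cathode (higher E°), I₂/I⁻ the anode: E°cell = +1.37 − (+0.57) = +0.80 V, n = 2.
Overall: Cl₂(g) + 2 I⁻(aq) → 2 Cl⁻(aq) + I₂(s)
Q = [Cl⁻]^2 / (P(Cl₂)·[I⁻]^2); log Q = -1.128.
E = E° − (0.0592/n) log Q = +0.80 − (0.0592/2)(-1.128) = +0.833 V.

+0.833 V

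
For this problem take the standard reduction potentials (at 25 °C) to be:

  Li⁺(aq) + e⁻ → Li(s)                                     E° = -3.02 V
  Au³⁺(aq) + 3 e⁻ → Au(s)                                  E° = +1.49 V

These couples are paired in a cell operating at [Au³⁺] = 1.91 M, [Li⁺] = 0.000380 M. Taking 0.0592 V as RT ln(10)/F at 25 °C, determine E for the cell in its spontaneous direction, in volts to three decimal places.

+4.718 V

Au³⁺/Au is the cathode (higher E°), Li⁺/Li the anode: E°cell = +1.49 − (-3.02) = +4.51 V, n = 3.
Overall: Au³⁺(aq) + 3 Li(s) → Au(s) + 3 Li⁺(aq)
Q = [Li⁺]^3 / ([Au³⁺]); log Q = -10.542.
E = E° − (0.0592/n) log Q = +4.51 − (0.0592/3)(-10.542) = +4.718 V.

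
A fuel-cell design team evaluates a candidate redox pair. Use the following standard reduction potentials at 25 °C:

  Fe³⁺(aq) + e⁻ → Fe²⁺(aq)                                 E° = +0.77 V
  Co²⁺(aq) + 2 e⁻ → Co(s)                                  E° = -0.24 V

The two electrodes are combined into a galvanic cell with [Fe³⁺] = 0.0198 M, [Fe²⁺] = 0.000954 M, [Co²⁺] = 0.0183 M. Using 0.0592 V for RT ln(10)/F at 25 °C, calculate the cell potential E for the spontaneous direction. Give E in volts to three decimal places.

Fe³⁺/Fe²⁺ is the cathode (higher E°), Co²⁺/Co the anode: E°cell = +0.77 − (-0.24) = +1.01 V, n = 2.
Overall: 2 Fe³⁺(aq) + Co(s) → 2 Fe²⁺(aq) + Co²⁺(aq)
Q = [Fe²⁺]^2·[Co²⁺] / ([Fe³⁺]^2); log Q = -4.372.
E = E° − (0.0592/n) log Q = +1.01 − (0.0592/2)(-4.372) = +1.139 V.

+1.139 V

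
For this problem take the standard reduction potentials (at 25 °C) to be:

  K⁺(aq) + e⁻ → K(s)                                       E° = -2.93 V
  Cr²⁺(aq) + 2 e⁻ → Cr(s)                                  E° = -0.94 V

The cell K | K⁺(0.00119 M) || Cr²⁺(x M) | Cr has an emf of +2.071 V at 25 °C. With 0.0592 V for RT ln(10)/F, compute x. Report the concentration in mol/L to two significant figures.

0.00077 M

Cr²⁺/Cr is the cathode, K⁺/K the anode: E°cell = +1.99 V, n = 2.
Overall reaction: Cr²⁺(aq) + 2 K(s) → Cr(s) + 2 K⁺(aq); Q = [K⁺]^2/[Cr²⁺]^1.
From E = E° − (0.0592/n) log Q: log Q = (E° − E)·n/0.0592 = (+1.99 − (+2.071))·2/0.0592 = -2.7365.
So 1·log[Cr²⁺] = 2·log(0.00119) − log Q = -5.8489 − (-2.7365) = -3.1124; [Cr²⁺] = 10^(-3.1124) ≈ 0.00077 M.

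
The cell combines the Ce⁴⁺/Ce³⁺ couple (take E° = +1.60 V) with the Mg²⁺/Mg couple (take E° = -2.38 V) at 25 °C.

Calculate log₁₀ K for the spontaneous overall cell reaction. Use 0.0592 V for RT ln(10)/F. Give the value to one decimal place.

Cathode: Ce⁴⁺/Ce³⁺; anode: Mg²⁺/Mg. E°cell = +3.98 V, n = 2.
log K = nE°cell / 0.0592 = (2)(+3.98) / 0.0592 = 134.5.

134.5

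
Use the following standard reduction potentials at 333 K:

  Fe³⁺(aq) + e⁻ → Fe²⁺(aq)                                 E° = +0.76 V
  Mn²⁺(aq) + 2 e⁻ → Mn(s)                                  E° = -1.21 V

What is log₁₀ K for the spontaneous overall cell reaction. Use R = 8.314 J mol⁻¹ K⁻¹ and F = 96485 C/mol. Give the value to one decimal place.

59.6

Cathode: Fe³⁺/Fe²⁺; anode: Mn²⁺/Mn. E°cell = (+0.76) − (-1.21) = +1.97 V, with n = 2.
ΔG° = −nFE° = −RT ln K, so ln K = nFE°/(RT) = (2)(96485)(+1.97) / ((8.314)(333)) = 137.310.
log₁₀ K = 137.310 / ln 10 = 59.6.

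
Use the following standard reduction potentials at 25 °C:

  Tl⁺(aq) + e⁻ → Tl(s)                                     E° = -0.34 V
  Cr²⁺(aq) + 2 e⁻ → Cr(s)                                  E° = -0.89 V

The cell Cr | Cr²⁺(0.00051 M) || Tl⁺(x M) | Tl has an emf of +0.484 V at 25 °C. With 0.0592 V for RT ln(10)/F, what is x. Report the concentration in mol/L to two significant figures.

Tl⁺/Tl is the cathode, Cr²⁺/Cr the anode: E°cell = +0.55 V, n = 2.
Overall reaction: 2 Tl⁺(aq) + Cr(s) → 2 Tl(s) + Cr²⁺(aq); Q = [Cr²⁺]^1/[Tl⁺]^2.
From E = E° − (0.0592/n) log Q: log Q = (E° − E)·n/0.0592 = (+0.55 − (+0.484))·2/0.0592 = 2.2297.
So 2·log[Tl⁺] = 1·log(0.00051) − log Q = -3.2924 − (2.2297) = -5.5221; log[Tl⁺] = -5.5221 / 2 = -2.7611; [Tl⁺] = 10^(-2.7611) ≈ 0.0017 M.

0.0017 M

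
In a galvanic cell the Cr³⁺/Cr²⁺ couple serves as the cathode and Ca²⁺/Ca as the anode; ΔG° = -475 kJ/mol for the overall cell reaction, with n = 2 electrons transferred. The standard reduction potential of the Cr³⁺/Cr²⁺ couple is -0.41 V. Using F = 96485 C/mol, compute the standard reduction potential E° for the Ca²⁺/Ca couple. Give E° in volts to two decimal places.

-2.87 V

E°cell = −ΔG°/(nF) = −(-475×10³)/((2)(96485)) = +2.462 V.
Since Cr³⁺/Cr²⁺ is the cathode and Ca²⁺/Ca the anode, E°cell = E°(Cr³⁺/Cr²⁺) − E°(Ca²⁺/Ca).
So E°(Ca²⁺/Ca) = E°(Cr³⁺/Cr²⁺) − E°cell = (-0.41) − (+2.462) = -2.87 V.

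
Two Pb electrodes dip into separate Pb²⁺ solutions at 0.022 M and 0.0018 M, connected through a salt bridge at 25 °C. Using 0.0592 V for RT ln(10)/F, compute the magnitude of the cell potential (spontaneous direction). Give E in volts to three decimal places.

+0.032 V

For a concentration cell E°cell = 0. The 0.022 M side is the cathode (reduction is favoured where [Pb²⁺] is higher).
With n = 2, E = −(0.0592/2) log([Pb²⁺]ₐₙ/[Pb²⁺]꜀ₐₜ) = −(0.0592/2) log(0.0018/0.022) = −(0.0592/2)(-1.087) = +0.032 V.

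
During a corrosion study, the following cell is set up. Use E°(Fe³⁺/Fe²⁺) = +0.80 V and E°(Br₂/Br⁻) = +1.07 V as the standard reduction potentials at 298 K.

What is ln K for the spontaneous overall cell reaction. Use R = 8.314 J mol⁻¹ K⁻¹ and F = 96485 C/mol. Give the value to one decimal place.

21.0

Cathode: Br₂/Br⁻; anode: Fe³⁺/Fe²⁺. E°cell = (+1.07) − (+0.80) = +0.27 V, with n = 2.
ΔG° = −nFE° = −RT ln K, so ln K = nFE°/(RT) = (2)(96485)(+0.27) / ((8.314)(298)) = 21.029.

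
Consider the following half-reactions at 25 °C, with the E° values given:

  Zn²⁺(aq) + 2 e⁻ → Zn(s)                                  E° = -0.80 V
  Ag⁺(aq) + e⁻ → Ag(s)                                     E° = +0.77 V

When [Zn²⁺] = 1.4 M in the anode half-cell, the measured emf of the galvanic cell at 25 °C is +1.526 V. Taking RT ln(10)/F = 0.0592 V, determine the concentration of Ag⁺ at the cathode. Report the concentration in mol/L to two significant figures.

Ag⁺/Ag is the cathode, Zn²⁺/Zn the anode: E°cell = +1.57 V, n = 2.
Overall reaction: 2 Ag⁺(aq) + Zn(s) → 2 Ag(s) + Zn²⁺(aq); Q = [Zn²⁺]^1/[Ag⁺]^2.
From E = E° − (0.0592/n) log Q: log Q = (E° − E)·n/0.0592 = (+1.57 − (+1.526))·2/0.0592 = 1.4865.
So 2·log[Ag⁺] = 1·log(1.4) − log Q = 0.1461 − (1.4865) = -1.3404; log[Ag⁺] = -1.3404 / 2 = -0.6702; [Ag⁺] = 10^(-0.6702) ≈ 0.21 M.

0.21 M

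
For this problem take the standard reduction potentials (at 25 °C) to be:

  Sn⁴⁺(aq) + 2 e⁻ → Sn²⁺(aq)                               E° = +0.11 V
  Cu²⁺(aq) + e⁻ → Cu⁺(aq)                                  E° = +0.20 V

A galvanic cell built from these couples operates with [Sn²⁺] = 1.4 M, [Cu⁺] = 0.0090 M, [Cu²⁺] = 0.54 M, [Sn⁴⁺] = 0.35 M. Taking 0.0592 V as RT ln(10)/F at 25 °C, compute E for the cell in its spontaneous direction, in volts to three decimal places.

Cu²⁺/Cu⁺ is the cathode (higher E°), Sn⁴⁺/Sn²⁺ the anode: E°cell = +0.20 − (+0.11) = +0.09 V, n = 2.
Overall: 2 Cu²⁺(aq) + Sn²⁺(aq) → 2 Cu⁺(aq) + Sn⁴⁺(aq)
Q = [Cu⁺]^2·[Sn⁴⁺] / ([Cu²⁺]^2·[Sn²⁺]); log Q = -4.158.
E = E° − (0.0592/n) log Q = +0.09 − (0.0592/2)(-4.158) = +0.213 V.

+0.213 V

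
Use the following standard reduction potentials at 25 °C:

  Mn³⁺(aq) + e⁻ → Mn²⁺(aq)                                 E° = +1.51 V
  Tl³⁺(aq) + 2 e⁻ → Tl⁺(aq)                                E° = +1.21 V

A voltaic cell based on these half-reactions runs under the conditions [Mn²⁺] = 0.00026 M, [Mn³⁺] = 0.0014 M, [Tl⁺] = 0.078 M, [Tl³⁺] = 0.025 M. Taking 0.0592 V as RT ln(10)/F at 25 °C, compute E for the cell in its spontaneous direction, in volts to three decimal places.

Mn³⁺/Mn²⁺ is the cathode (higher E°), Tl³⁺/Tl⁺ the anode: E°cell = +1.51 − (+1.21) = +0.30 V, n = 2.
Overall: 2 Mn³⁺(aq) + Tl⁺(aq) → 2 Mn²⁺(aq) + Tl³⁺(aq)
Q = [Mn²⁺]^2·[Tl³⁺] / ([Mn³⁺]^2·[Tl⁺]); log Q = -1.956.
E = E° − (0.0592/n) log Q = +0.30 − (0.0592/2)(-1.956) = +0.358 V.

+0.358 V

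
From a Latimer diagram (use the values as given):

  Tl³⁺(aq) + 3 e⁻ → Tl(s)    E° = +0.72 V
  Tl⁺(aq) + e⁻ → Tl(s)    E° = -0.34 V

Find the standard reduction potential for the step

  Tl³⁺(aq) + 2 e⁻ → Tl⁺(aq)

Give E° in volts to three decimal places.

+1.250 V

Sequential free energies add, so n₃E°₃ = n₁E°₁ + n₂E°₂.
With n₃ = 3, and the known step contributing 1×(-0.34) V, the unknown satisfies 2·E° = 3×(+0.72) − 1×(-0.34) = +2.500.
E° = +2.500 / 2 = +1.250 V.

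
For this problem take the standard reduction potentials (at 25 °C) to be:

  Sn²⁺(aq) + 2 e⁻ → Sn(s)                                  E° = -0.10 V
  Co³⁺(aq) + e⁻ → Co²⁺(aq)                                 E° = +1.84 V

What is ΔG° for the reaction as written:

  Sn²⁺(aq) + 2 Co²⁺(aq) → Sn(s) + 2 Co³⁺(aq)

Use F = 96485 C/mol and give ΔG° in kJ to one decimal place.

+374.4 kJ

As written, Sn²⁺/Sn is reduced (cathode) and Co³⁺/Co²⁺ is oxidised (anode), so E°cell = (-0.10) − (+1.84) = -1.94 V.
Balancing electrons gives n = 2.
ΔG° = −nFE° = −(2)(96485)(-1.94) = 374,362 J = +374.4 kJ.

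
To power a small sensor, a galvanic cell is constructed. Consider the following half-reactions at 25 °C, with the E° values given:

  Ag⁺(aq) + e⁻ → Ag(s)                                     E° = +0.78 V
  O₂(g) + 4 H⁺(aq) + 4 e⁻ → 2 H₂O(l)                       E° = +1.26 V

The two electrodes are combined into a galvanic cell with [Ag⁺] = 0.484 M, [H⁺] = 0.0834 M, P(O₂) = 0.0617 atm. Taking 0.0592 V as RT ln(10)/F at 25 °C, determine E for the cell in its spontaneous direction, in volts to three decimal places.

+0.417 V

O₂/H₂O is the cathode (higher E°), Ag⁺/Ag the anode: E°cell = +1.26 − (+0.78) = +0.48 V, n = 4.
Overall: O₂(g) + 4 H⁺(aq) + 4 Ag(s) → 2 H₂O(l) + 4 Ag⁺(aq)
Q = [Ag⁺]^4 / (P(O₂)·[H⁺]^4); log Q = 4.264.
E = E° − (0.0592/n) log Q = +0.48 − (0.0592/4)(4.264) = +0.417 V.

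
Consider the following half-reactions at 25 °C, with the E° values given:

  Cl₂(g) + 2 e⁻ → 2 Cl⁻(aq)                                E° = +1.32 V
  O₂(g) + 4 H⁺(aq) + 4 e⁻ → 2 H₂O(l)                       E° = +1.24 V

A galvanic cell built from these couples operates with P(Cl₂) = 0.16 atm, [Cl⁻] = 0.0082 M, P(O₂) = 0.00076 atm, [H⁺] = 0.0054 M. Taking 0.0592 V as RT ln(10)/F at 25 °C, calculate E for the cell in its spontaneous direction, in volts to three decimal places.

+0.360 V

Cl₂/Cl⁻ is the cathode (higher E°), O₂/H₂O the anode: E°cell = +1.32 − (+1.24) = +0.08 V, n = 4.
Overall: 2 Cl₂(g) + 2 H₂O(l) → 4 Cl⁻(aq) + O₂(g) + 4 H⁺(aq)
Q = [Cl⁻]^4·P(O₂)·[H⁺]^4 / (P(Cl₂)^2); log Q = -18.943.
E = E° − (0.0592/n) log Q = +0.08 − (0.0592/4)(-18.943) = +0.360 V.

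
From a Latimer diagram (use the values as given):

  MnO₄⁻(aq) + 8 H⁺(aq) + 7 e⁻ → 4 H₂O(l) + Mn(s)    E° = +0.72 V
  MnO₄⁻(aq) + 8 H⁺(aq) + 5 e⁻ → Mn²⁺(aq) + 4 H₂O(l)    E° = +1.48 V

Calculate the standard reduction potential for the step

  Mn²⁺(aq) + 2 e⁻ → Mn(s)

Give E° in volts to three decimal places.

Sequential free energies add, so n₃E°₃ = n₁E°₁ + n₂E°₂.
With n₃ = 7, and the known step contributing 5×(+1.48) V, the unknown satisfies 2·E° = 7×(+0.72) − 5×(+1.48) = -2.360.
E° = -2.360 / 2 = -1.180 V.

-1.180 V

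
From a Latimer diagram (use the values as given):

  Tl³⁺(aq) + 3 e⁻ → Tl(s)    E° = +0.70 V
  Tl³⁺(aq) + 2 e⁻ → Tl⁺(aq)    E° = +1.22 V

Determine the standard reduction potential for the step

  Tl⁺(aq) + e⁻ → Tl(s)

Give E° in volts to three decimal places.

Sequential free energies add, so n₃E°₃ = n₁E°₁ + n₂E°₂.
With n₃ = 3, and the known step contributing 2×(+1.22) V, the unknown satisfies 1·E° = 3×(+0.70) − 2×(+1.22) = -0.340.
E° = -0.340 / 1 = -0.340 V.

-0.340 V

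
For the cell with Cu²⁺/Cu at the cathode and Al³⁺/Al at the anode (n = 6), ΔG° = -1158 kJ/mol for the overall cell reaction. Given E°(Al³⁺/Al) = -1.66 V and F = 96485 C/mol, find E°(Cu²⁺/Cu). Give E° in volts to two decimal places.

E°cell = −ΔG°/(nF) = −(-1158×10³)/((6)(96485)) = +2.000 V.
Since Cu²⁺/Cu is the cathode and Al³⁺/Al the anode, E°cell = E°(Cu²⁺/Cu) − E°(Al³⁺/Al).
So E°(Cu²⁺/Cu) = E°cell + E°(Al³⁺/Al) = +2.000 + (-1.66) = +0.34 V.

+0.34 V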